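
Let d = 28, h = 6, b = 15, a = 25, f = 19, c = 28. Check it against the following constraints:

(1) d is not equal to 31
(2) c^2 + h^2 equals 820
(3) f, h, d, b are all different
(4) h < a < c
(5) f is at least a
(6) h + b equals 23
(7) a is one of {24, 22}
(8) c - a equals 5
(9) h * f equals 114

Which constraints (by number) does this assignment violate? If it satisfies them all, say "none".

(1) d = 28, and 28 ≠ 31  true
(2) c^2 + h^2 = 28^2 + 6^2 = 784 + 36 = 820  true
(3) values 19, 6, 28, 15 are pairwise distinct  true
(4) values 6 < 25 < 28  true
(5) f = 19, a = 25; 19 < 25 (want ≥)  false
(6) h + b = 6 + 15 = 21, not 23  false
(7) a = 25 is not in {24, 22}  false
(8) c - a = 28 - 25 = 3, not 5  false
(9) h * f = 6 * 19 = 114  true

No — constraints 5, 6, 7, and 8 are not satisfied.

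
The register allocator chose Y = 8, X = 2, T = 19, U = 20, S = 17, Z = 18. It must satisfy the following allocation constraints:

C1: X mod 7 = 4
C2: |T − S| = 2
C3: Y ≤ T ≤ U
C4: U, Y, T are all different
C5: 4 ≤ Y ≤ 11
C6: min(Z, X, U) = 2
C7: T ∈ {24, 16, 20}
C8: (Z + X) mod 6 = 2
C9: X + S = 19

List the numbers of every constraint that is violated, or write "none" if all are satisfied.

The assignment fails constraints 1, 7.

C1: 2 mod 7 = 2, not 4  FAIL
C2: |19 − 17| = 2  OK
C3: values 8 ≤ 19 ≤ 20  OK
C4: values 20, 8, 19 are pairwise distinct  OK
C5: Y = 8 lies in [4, 11]  OK
C6: min(18, 2, 20) = 2  OK
C7: T = 19 is not in {24, 16, 20}  FAIL
C8: Z + X = 20; 20 mod 6 = 2  OK
C9: X + S = 2 + 17 = 19  OK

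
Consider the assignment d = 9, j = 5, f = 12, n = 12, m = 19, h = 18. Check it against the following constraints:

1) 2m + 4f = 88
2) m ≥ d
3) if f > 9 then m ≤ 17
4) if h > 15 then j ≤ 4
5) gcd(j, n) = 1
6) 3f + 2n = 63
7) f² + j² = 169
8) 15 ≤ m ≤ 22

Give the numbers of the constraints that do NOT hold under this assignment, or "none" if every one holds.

1) 2m + 4f = 2(19) + 4(12) = 86, not 88 — violated.
2) m = 19, d = 9; 19 ≥ 9 — OK.
3) f = 12 > 9, so we need m ≤ 17; but m = 19 > 17 — violated.
4) h = 18 > 15, so we need j ≤ 4; but j = 5 > 4 — violated.
5) gcd(5, 12) = 1 — OK.
6) 3f + 2n = 3(12) + 2(12) = 60, not 63 — violated.
7) f² + j² = 12² + 5² = 144 + 25 = 169 — OK.
8) m = 19 lies in [15, 22] — OK.

Constraints 1, 3, 4, 6 are violated.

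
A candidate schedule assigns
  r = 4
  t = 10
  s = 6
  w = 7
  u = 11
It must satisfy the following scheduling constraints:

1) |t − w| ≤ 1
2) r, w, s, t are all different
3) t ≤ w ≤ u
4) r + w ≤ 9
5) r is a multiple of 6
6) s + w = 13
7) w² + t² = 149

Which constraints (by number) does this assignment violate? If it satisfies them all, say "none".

1) |10 − 7| = 3; 3 > 1, exceeds bound 1  ✗
2) values 4, 7, 6, 10 are pairwise distinct  ✓
3) values 10, 7, 11; t = 10 is not ≤ w = 7  ✗
4) r + w = 4 + 7 = 11; 11 > 9, bound 9 not met  ✗
5) 4 = 6×0 + 4, so 6 does not divide 4  ✗
6) s + w = 6 + 7 = 13  ✓
7) w² + t² = 7² + 10² = 49 + 100 = 149  ✓

No — constraints 1, 3, 4, and 5 are not satisfied.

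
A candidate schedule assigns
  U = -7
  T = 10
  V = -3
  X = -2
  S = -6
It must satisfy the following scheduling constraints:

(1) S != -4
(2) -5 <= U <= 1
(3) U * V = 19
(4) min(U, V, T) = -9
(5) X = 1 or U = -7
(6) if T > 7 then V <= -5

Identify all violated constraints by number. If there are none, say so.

Violated: 2, 3, 4, 6.

(1) S = -6, and -6 ≠ -4  holds
(2) U = -7 is outside [-5, 1]  fails
(3) U * V = -7 * (-3) = 21, not 19  fails
(4) min(-7, -3, 10) = -7, not -9  fails
(5) X = -2 ≠ 1, but U = -7 = -7 (second disjunct)  holds
(6) T = 10 > 7, so we need V ≤ -5; but V = -3 > -5  fails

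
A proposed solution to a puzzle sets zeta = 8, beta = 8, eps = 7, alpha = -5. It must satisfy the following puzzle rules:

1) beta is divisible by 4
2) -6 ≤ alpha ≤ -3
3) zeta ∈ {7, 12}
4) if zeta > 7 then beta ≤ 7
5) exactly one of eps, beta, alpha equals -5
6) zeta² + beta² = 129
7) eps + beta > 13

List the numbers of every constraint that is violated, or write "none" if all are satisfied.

1) 8 / 4 = 2, so 4 divides 8 — satisfied.
2) alpha = -5 lies in [-6, -3] — satisfied.
3) zeta = 8 is not in {7, 12} — violated.
4) zeta = 8 > 7, so we need beta ≤ 7; but beta = 8 > 7 — violated.
5) eps=7, beta=8, alpha=-5; 1 of them equals -5 — satisfied.
6) zeta² + beta² = 8² + 8² = 64 + 64 = 128, not 129 — violated.
7) eps + beta = 7 + 8 = 15; 15 > 13 — satisfied.

Constraints 3, 4, and 6 do not hold.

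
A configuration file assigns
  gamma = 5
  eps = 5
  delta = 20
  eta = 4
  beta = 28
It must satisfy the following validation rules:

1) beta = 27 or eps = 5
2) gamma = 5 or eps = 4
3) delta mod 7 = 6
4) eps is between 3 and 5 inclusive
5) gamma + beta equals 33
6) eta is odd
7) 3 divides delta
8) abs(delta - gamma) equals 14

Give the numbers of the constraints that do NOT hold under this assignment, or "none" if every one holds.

1) beta = 28 ≠ 27, but eps = 5 = 5 (second disjunct) — holds.
2) gamma = 5 = 5 (first disjunct) — holds.
3) 20 mod 7 = 6 — holds.
4) eps = 5 lies in [3, 5] — holds.
5) gamma + beta = 5 + 28 = 33 — holds.
6) eta = 4 is even — does not hold.
7) 20 = 3*6 + 2, so 3 does not divide 20 — does not hold.
8) abs(20 - 5) = 15, not 14 — does not hold.

Violated: 6, 7, and 8.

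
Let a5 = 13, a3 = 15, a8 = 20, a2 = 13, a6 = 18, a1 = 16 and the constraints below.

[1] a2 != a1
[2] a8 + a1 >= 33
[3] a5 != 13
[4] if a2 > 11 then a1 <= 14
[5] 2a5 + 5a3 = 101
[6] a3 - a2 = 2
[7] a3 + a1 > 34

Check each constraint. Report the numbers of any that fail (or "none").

[1] a2 = 13, a1 = 16; distinct  true
[2] a8 + a1 = 20 + 16 = 36; 36 ≥ 33  true
[3] a5 = 13, but 13 is required to differ  false
[4] a2 = 13 > 11, so we need a1 ≤ 14; but a1 = 16 > 14  false
[5] 2a5 + 5a3 = 2(13) + 5(15) = 101  true
[6] a3 - a2 = 15 - 13 = 2  true
[7] a3 + a1 = 15 + 16 = 31; 31 ≤ 34, bound 34 not met  false

Constraints 3, 4, 7 do not hold.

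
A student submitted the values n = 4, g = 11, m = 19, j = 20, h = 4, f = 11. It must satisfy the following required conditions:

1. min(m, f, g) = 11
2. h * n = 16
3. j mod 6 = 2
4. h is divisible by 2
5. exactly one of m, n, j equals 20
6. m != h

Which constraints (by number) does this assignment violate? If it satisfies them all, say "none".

No violations.

1. min(19, 11, 11) = 11 — holds.
2. h * n = 4 * 4 = 16 — holds.
3. 20 mod 6 = 2 — holds.
4. 4 / 2 = 2, so 2 divides 4 — holds.
5. m=19, n=4, j=20; 1 of them equals 20 — holds.
6. m = 19, h = 4; distinct — holds.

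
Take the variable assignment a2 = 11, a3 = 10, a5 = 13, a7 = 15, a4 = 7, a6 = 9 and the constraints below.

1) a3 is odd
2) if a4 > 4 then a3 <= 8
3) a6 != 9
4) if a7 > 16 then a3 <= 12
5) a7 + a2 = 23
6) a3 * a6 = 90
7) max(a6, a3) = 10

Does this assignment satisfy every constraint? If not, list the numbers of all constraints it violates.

1) a3 = 10 is even  FAIL
2) a4 = 7 > 4, so we need a3 ≤ 8; but a3 = 10 > 8  FAIL
3) a6 = 9, but 9 is required to differ  FAIL
4) a7 = 15, not > 16; antecedent false, conditional vacuously true  OK
5) a7 + a2 = 15 + 11 = 26, not 23  FAIL
6) a3 * a6 = 10 * 9 = 90  OK
7) max(9, 10) = 10  OK

No — constraints 1, 2, 3, and 5 are not satisfied.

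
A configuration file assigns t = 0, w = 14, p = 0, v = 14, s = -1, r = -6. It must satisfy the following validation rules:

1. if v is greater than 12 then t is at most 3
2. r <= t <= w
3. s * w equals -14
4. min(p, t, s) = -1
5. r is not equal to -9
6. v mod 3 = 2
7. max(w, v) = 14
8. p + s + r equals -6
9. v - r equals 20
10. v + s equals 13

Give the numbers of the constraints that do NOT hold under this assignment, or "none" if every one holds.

Constraint 8 is violated.

1. v = 14 > 12, so we need t ≤ 3; t = 0 ≤ 3 — holds.
2. values -6 <= 0 <= 14 — holds.
3. s * w = -1 * 14 = -14 — holds.
4. min(0, 0, -1) = -1 — holds.
5. r = -6, and -6 ≠ -9 — holds.
6. 14 mod 3 = 2 — holds.
7. max(14, 14) = 14 — holds.
8. p + s + r = 0 + (-1) + (-6) = -7, not -6 — fails.
9. v - r = 14 - (-6) = 20 — holds.
10. v + s = 14 + (-1) = 13 — holds.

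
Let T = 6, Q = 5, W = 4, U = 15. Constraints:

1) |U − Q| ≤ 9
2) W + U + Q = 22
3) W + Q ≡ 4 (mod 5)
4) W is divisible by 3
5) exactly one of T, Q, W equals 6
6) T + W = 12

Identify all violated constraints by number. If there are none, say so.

Constraints 1, 2, 4, and 6 do not hold.

1) |15 − 5| = 10; 10 > 9, exceeds bound 9 — violated.
2) W + U + Q = 4 + 15 + 5 = 24, not 22 — violated.
3) W + Q = 9; 9 mod 5 = 4 — OK.
4) 4 = 3×1 + 1, so 3 does not divide 4 — violated.
5) T=6, Q=5, W=4; 1 of them equals 6 — OK.
6) T + W = 6 + 4 = 10, not 12 — violated.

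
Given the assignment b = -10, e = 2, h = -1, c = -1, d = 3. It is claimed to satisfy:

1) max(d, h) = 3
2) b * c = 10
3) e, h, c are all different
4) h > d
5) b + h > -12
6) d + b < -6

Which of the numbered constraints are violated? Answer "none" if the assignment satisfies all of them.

1) max(3, -1) = 3  ✔
2) b * c = -10 * (-1) = 10  ✔
3) h = c = -1, not all different  ✘
4) h = -1, d = 3; -1 ≤ 3 (want >)  ✘
5) b + h = -10 + (-1) = -11; -11 > -12  ✔
6) d + b = 3 + (-10) = -7; -7 < -6  ✔

No — constraints 3, 4 are not satisfied.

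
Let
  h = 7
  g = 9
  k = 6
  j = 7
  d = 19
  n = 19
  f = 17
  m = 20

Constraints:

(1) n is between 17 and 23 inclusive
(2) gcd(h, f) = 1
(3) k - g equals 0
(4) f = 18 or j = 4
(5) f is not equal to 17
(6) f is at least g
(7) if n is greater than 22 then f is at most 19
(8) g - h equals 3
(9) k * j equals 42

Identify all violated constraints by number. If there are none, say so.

The assignment fails constraints 3, 4, 5, and 8.

(1) n = 19 lies in [17, 23] — holds.
(2) gcd(7, 17) = 1 — holds.
(3) k - g = 6 - 9 = -3, not 0 — fails.
(4) f = 17 ≠ 18 and j = 7 ≠ 4; both disjuncts false — fails.
(5) f = 17, but 17 is required to differ — fails.
(6) f = 17, g = 9; 17 ≥ 9 — holds.
(7) n = 19, not > 22; antecedent false, conditional vacuously true — holds.
(8) g - h = 9 - 7 = 2, not 3 — fails.
(9) k * j = 6 * 7 = 42 — holds.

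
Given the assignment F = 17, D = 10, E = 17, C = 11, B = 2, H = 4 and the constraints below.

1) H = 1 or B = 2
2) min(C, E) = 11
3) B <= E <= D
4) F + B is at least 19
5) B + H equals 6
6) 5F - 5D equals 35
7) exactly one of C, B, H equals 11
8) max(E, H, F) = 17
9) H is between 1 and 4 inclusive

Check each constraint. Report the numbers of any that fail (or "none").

Constraint 3 does not hold.

1) H = 4 ≠ 1, but B = 2 = 2 (second disjunct)  ✓
2) min(11, 17) = 11  ✓
3) values 2, 17, 10; E = 17 is not <= D = 10  ✗
4) F + B = 17 + 2 = 19; 19 ≥ 19  ✓
5) B + H = 2 + 4 = 6  ✓
6) 5F - 5D = 5(17) - 5(10) = 35  ✓
7) C=11, B=2, H=4; 1 of them equals 11  ✓
8) max(17, 4, 17) = 17  ✓
9) H = 4 lies in [1, 4]  ✓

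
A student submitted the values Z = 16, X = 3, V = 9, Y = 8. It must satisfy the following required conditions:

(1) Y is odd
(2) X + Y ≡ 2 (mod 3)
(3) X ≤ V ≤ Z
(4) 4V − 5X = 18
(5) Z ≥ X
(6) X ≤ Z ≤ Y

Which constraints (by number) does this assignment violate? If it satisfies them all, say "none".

(1) Y = 8 is even — violated.
(2) X + Y = 11; 11 mod 3 = 2 — satisfied.
(3) values 3 ≤ 9 ≤ 16 — satisfied.
(4) 4V − 5X = 4(9) − 5(3) = 21, not 18 — violated.
(5) Z = 16, X = 3; 16 ≥ 3 — satisfied.
(6) values 3, 16, 8; Z = 16 is not ≤ Y = 8 — violated.

Constraints 1, 4, and 6 are violated.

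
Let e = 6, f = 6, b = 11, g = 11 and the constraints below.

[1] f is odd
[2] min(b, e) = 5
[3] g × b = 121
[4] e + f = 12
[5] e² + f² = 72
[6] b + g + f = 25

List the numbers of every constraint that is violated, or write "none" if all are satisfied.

[1] f = 6 is even — violated.
[2] min(11, 6) = 6, not 5 — violated.
[3] g × b = 11 × 11 = 121 — satisfied.
[4] e + f = 6 + 6 = 12 — satisfied.
[5] e² + f² = 6² + 6² = 36 + 36 = 72 — satisfied.
[6] b + g + f = 11 + 11 + 6 = 28, not 25 — violated.

No — constraints 1, 2, 6 are not satisfied.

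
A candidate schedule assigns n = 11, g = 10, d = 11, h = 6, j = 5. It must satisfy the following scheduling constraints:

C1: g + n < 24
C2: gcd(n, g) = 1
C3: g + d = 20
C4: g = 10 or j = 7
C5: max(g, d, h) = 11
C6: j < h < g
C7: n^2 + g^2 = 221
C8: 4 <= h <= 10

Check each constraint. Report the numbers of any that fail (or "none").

C1: g + n = 10 + 11 = 21; 21 < 24  ✓
C2: gcd(11, 10) = 1  ✓
C3: g + d = 10 + 11 = 21, not 20  ✗
C4: g = 10 = 10 (first disjunct)  ✓
C5: max(10, 11, 6) = 11  ✓
C6: values 5 < 6 < 10  ✓
C7: n^2 + g^2 = 11^2 + 10^2 = 121 + 100 = 221  ✓
C8: h = 6 lies in [4, 10]  ✓

Constraint 3 does not hold.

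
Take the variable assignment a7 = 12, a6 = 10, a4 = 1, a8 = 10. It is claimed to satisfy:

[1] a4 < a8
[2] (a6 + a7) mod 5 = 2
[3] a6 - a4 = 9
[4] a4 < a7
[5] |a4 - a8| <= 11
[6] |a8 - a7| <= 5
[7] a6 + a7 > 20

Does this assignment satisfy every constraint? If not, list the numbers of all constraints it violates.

[1] a4 = 1, a8 = 10; 1 < 10  ✔
[2] a6 + a7 = 22; 22 mod 5 = 2  ✔
[3] a6 - a4 = 10 - 1 = 9  ✔
[4] a4 = 1, a7 = 12; 1 < 12  ✔
[5] |1 - 10| = 9; 9 ≤ 11  ✔
[6] |10 - 12| = 2; 2 ≤ 5  ✔
[7] a6 + a7 = 10 + 12 = 22; 22 > 20  ✔

All constraints are satisfied.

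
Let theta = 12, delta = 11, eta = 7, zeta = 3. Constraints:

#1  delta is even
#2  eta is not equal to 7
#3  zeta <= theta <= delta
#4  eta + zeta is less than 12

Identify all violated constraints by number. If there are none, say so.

Constraints 1, 2, and 3 are violated.

#1 delta = 11 is odd — fails.
#2 eta = 7, but 7 is required to differ — fails.
#3 values 3, 12, 11; theta = 12 is not <= delta = 11 — fails.
#4 eta + zeta = 7 + 3 = 10; 10 < 12 — holds.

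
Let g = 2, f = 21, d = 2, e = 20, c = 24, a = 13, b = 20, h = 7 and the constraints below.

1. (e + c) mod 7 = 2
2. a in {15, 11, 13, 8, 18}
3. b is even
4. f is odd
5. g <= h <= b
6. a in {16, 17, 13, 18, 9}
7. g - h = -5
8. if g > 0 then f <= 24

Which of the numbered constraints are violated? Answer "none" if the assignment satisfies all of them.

1. e + c = 44; 44 mod 7 = 2  true
2. a = 13 is in {15, 11, 13, 8, 18}  true
3. b = 20 is even  true
4. f = 21 is odd  true
5. values 2 <= 7 <= 20  true
6. a = 13 is in {16, 17, 13, 18, 9}  true
7. g - h = 2 - 7 = -5  true
8. g = 2 > 0, so we need f ≤ 24; f = 21 ≤ 24  true

Yes — all constraints hold.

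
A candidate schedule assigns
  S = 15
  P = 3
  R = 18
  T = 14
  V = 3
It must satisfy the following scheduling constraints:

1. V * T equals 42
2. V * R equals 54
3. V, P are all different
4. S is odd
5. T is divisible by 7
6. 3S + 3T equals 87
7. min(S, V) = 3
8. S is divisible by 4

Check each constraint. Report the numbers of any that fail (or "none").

1. V * T = 3 * 14 = 42 — holds.
2. V * R = 3 * 18 = 54 — holds.
3. V = P = 3, not all different — fails.
4. S = 15 is odd — holds.
5. 14 / 7 = 2, so 7 divides 14 — holds.
6. 3S + 3T = 3(15) + 3(14) = 87 — holds.
7. min(15, 3) = 3 — holds.
8. 15 = 4*3 + 3, so 4 does not divide 15 — fails.

The assignment fails constraints 3 and 8.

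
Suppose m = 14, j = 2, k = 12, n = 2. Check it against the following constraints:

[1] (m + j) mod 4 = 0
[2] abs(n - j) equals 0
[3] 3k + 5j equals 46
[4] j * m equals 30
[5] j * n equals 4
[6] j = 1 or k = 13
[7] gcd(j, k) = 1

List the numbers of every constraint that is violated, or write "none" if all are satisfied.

No — constraints 4, 6, and 7 are not satisfied.

[1] m + j = 16; 16 mod 4 = 0 — holds.
[2] abs(2 - 2) = 0 — holds.
[3] 3k + 5j = 3(12) + 5(2) = 46 — holds.
[4] j * m = 2 * 14 = 28, not 30 — fails.
[5] j * n = 2 * 2 = 4 — holds.
[6] j = 2 ≠ 1 and k = 12 ≠ 13; both disjuncts false — fails.
[7] gcd(2, 12) = 2, not 1 — fails.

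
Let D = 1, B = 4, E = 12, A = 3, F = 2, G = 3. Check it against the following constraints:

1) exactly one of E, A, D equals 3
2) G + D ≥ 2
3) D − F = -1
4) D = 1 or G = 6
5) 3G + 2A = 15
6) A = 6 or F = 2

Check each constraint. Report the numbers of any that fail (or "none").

1) E=12, A=3, D=1; 1 of them equals 3 — satisfied.
2) G + D = 3 + 1 = 4; 4 ≥ 2 — satisfied.
3) D − F = 1 − 2 = -1 — satisfied.
4) D = 1 = 1 (first disjunct) — satisfied.
5) 3G + 2A = 3(3) + 2(3) = 15 — satisfied.
6) A = 3 ≠ 6, but F = 2 = 2 (second disjunct) — satisfied.

None — every constraint holds.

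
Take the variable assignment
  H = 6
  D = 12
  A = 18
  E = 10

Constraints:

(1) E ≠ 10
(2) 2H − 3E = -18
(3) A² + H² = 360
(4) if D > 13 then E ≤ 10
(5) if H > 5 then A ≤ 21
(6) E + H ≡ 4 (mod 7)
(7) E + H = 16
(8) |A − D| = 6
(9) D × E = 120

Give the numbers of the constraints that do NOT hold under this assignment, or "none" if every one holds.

The assignment fails constraints 1, 6.

(1) E = 10, but 10 is required to differ  ✘
(2) 2H − 3E = 2(6) − 3(10) = -18  ✔
(3) A² + H² = 18² + 6² = 324 + 36 = 360  ✔
(4) D = 12, not > 13; antecedent false, conditional vacuously true  ✔
(5) H = 6 > 5, so we need A ≤ 21; A = 18 ≤ 21  ✔
(6) E + H = 16; 16 mod 7 = 2, not 4  ✘
(7) E + H = 10 + 6 = 16  ✔
(8) |18 − 12| = 6  ✔
(9) D × E = 12 × 10 = 120  ✔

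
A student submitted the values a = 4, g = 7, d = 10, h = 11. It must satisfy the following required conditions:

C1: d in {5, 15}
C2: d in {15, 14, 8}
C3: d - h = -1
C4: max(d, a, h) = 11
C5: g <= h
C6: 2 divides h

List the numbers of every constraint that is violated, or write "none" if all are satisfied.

Violated: 1, 2, and 6.

C1: d = 10 is not in {5, 15}  ✘
C2: d = 10 is not in {15, 14, 8}  ✘
C3: d - h = 10 - 11 = -1  ✔
C4: max(10, 4, 11) = 11  ✔
C5: g = 7, h = 11; 7 ≤ 11  ✔
C6: 11 = 2*5 + 1, so 2 does not divide 11  ✘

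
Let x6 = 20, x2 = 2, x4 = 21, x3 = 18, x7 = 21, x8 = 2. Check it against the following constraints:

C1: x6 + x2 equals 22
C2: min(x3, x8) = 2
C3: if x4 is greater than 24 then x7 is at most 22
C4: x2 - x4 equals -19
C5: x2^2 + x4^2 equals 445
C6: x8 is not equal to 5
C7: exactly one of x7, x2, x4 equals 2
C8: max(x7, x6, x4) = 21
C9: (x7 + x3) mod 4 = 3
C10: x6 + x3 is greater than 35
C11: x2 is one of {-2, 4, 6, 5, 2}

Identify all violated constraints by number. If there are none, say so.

C1: x6 + x2 = 20 + 2 = 22 — holds.
C2: min(18, 2) = 2 — holds.
C3: x4 = 21, not > 24; antecedent false, conditional vacuously true — holds.
C4: x2 - x4 = 2 - 21 = -19 — holds.
C5: x2^2 + x4^2 = 2^2 + 21^2 = 4 + 441 = 445 — holds.
C6: x8 = 2, and 2 ≠ 5 — holds.
C7: x7=21, x2=2, x4=21; 1 of them equals 2 — holds.
C8: max(21, 20, 21) = 21 — holds.
C9: x7 + x3 = 39; 39 mod 4 = 3 — holds.
C10: x6 + x3 = 20 + 18 = 38; 38 > 35 — holds.
C11: x2 = 2 is in {-2, 4, 6, 5, 2} — holds.

The assignment satisfies every constraint.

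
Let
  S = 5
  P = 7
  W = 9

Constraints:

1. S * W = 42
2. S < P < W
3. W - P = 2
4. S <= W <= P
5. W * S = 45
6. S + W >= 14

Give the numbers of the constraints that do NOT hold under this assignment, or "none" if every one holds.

Violated: 1 and 4.

1. S * W = 5 * 9 = 45, not 42  FAIL
2. values 5 < 7 < 9  OK
3. W - P = 9 - 7 = 2  OK
4. values 5, 9, 7; W = 9 is not <= P = 7  FAIL
5. W * S = 9 * 5 = 45  OK
6. S + W = 5 + 9 = 14; 14 ≥ 14  OK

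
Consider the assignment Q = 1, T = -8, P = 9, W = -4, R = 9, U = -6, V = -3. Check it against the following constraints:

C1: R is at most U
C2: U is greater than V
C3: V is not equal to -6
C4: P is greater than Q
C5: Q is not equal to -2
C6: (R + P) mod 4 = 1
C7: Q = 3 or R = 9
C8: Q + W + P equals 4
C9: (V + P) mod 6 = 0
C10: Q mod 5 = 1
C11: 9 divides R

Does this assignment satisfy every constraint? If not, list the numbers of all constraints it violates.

Constraints 1, 2, 6, and 8 are violated.

C1: R = 9, U = -6; 9 > -6 (want ≤) — violated.
C2: U = -6, V = -3; -6 ≤ -3 (want >) — violated.
C3: V = -3, and -3 ≠ -6 — satisfied.
C4: P = 9, Q = 1; 9 > 1 — satisfied.
C5: Q = 1, and 1 ≠ -2 — satisfied.
C6: R + P = 18; 18 mod 4 = 2, not 1 — violated.
C7: Q = 1 ≠ 3, but R = 9 = 9 (second disjunct) — satisfied.
C8: Q + W + P = 1 + (-4) + 9 = 6, not 4 — violated.
C9: V + P = 6; 6 mod 6 = 0 — satisfied.
C10: 1 mod 5 = 1 — satisfied.
C11: 9 / 9 = 1, so 9 divides 9 — satisfied.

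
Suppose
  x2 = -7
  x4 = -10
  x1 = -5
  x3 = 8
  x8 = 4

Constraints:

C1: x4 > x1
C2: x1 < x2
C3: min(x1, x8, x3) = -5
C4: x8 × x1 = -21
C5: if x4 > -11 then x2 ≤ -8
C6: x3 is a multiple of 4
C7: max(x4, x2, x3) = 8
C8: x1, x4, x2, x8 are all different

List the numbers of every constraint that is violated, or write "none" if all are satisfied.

Constraints 1, 2, 4, 5 are violated.

C1: x4 = -10, x1 = -5; -10 ≤ -5 (want >) — fails.
C2: x1 = -5, x2 = -7; -5 ≥ -7 (want <) — fails.
C3: min(-5, 4, 8) = -5 — holds.
C4: x8 × x1 = 4 × (-5) = -20, not -21 — fails.
C5: x4 = -10 > -11, so we need x2 ≤ -8; but x2 = -7 > -8 — fails.
C6: 8 / 4 = 2, so 4 divides 8 — holds.
C7: max(-10, -7, 8) = 8 — holds.
C8: values -5, -10, -7, 4 are pairwise distinct — holds.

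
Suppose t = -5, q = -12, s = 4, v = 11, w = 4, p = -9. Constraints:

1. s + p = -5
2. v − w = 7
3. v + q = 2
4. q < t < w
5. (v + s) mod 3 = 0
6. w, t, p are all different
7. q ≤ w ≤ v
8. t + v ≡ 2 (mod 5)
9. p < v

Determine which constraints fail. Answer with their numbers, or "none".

1. s + p = 4 + (-9) = -5 — holds.
2. v − w = 11 − 4 = 7 — holds.
3. v + q = 11 + (-12) = -1, not 2 — does not hold.
4. values -12 < -5 < 4 — holds.
5. v + s = 15; 15 mod 3 = 0 — holds.
6. values 4, -5, -9 are pairwise distinct — holds.
7. values -12 ≤ 4 ≤ 11 — holds.
8. t + v = 6; 6 mod 5 = 1, not 2 — does not hold.
9. p = -9, v = 11; -9 < 11 — holds.

No — constraints 3, 8 are not satisfied.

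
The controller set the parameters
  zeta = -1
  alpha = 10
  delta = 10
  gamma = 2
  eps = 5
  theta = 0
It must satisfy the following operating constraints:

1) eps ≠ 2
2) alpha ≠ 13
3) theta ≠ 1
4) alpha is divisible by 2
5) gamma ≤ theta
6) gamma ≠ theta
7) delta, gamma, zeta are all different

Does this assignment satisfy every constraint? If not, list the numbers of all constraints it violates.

Violated: 5.

1) eps = 5, and 5 ≠ 2  true
2) alpha = 10, and 10 ≠ 13  true
3) theta = 0, and 0 ≠ 1  true
4) 10 / 2 = 5, so 2 divides 10  true
5) gamma = 2, theta = 0; 2 > 0 (want ≤)  false
6) gamma = 2, theta = 0; distinct  true
7) values 10, 2, -1 are pairwise distinct  true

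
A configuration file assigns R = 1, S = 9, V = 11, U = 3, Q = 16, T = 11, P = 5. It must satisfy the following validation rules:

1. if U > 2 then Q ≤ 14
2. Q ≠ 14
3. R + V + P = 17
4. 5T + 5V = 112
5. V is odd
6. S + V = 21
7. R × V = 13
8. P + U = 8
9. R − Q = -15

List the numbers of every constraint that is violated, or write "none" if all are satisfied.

Constraints 1, 4, 6, and 7 are violated.

1. U = 3 > 2, so we need Q ≤ 14; but Q = 16 > 14 — does not hold.
2. Q = 16, and 16 ≠ 14 — holds.
3. R + V + P = 1 + 11 + 5 = 17 — holds.
4. 5T + 5V = 5(11) + 5(11) = 110, not 112 — does not hold.
5. V = 11 is odd — holds.
6. S + V = 9 + 11 = 20, not 21 — does not hold.
7. R × V = 1 × 11 = 11, not 13 — does not hold.
8. P + U = 5 + 3 = 8 — holds.
9. R − Q = 1 − 16 = -15 — holds.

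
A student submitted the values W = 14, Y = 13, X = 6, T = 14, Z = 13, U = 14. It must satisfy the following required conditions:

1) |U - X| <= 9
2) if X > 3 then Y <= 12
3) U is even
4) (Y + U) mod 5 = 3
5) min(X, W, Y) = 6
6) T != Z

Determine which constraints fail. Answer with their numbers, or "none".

1) |14 - 6| = 8; 8 ≤ 9 — OK.
2) X = 6 > 3, so we need Y ≤ 12; but Y = 13 > 12 — violated.
3) U = 14 is even — OK.
4) Y + U = 27; 27 mod 5 = 2, not 3 — violated.
5) min(6, 14, 13) = 6 — OK.
6) T = 14, Z = 13; distinct — OK.

Violated: 2, 4.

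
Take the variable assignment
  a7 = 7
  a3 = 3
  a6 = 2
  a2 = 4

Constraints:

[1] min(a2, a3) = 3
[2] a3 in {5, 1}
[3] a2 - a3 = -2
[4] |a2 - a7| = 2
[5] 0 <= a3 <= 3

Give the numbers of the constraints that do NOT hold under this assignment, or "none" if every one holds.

Constraints 2, 3, 4 are violated.

[1] min(4, 3) = 3 — satisfied.
[2] a3 = 3 is not in {5, 1} — violated.
[3] a2 - a3 = 4 - 3 = 1, not -2 — violated.
[4] |4 - 7| = 3, not 2 — violated.
[5] a3 = 3 lies in [0, 3] — satisfied.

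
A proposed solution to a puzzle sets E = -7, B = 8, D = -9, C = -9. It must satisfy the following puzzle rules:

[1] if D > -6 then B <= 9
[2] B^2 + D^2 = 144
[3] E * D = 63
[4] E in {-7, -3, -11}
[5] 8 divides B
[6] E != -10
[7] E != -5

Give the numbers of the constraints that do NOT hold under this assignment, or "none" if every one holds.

[1] D = -9, not > -6; antecedent false, conditional vacuously true — OK.
[2] B^2 + D^2 = 8^2 + (-9)^2 = 64 + 81 = 145, not 144 — violated.
[3] E * D = -7 * (-9) = 63 — OK.
[4] E = -7 is in {-7, -3, -11} — OK.
[5] 8 / 8 = 1, so 8 divides 8 — OK.
[6] E = -7, and -7 ≠ -10 — OK.
[7] E = -7, and -7 ≠ -5 — OK.

No — constraint 2 is not satisfied.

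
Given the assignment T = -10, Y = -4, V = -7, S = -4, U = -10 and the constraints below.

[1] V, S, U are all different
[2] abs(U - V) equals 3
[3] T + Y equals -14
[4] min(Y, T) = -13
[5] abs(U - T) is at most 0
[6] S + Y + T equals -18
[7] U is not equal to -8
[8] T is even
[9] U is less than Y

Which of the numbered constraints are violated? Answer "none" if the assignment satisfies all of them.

[1] values -7, -4, -10 are pairwise distinct — OK.
[2] abs(-10 - (-7)) = 3 — OK.
[3] T + Y = -10 + (-4) = -14 — OK.
[4] min(-4, -10) = -10, not -13 — violated.
[5] abs(-10 - (-10)) = 0; 0 ≤ 0 — OK.
[6] S + Y + T = -4 + (-4) + (-10) = -18 — OK.
[7] U = -10, and -10 ≠ -8 — OK.
[8] T = -10 is even — OK.
[9] U = -10, Y = -4; -10 < -4 — OK.

Violated: 4.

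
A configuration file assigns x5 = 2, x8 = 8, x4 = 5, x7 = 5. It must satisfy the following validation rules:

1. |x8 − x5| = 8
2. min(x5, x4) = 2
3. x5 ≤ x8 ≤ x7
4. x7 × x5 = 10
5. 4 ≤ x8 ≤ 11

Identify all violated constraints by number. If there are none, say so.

Violated: 1 and 3.

1. |8 − 2| = 6, not 8 — violated.
2. min(2, 5) = 2 — OK.
3. values 2, 8, 5; x8 = 8 is not ≤ x7 = 5 — violated.
4. x7 × x5 = 5 × 2 = 10 — OK.
5. x8 = 8 lies in [4, 11] — OK.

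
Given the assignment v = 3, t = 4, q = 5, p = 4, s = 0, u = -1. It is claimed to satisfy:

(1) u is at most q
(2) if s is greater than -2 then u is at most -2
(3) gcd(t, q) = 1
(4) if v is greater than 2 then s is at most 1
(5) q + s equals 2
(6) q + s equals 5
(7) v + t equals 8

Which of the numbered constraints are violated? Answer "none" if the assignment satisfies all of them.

Constraints 2, 5, 7 are violated.

(1) u = -1, q = 5; -1 ≤ 5 — holds.
(2) s = 0 > -2, so we need u ≤ -2; but u = -1 > -2 — does not hold.
(3) gcd(4, 5) = 1 — holds.
(4) v = 3 > 2, so we need s ≤ 1; s = 0 ≤ 1 — holds.
(5) q + s = 5 + 0 = 5, not 2 — does not hold.
(6) q + s = 5 + 0 = 5 — holds.
(7) v + t = 3 + 4 = 7, not 8 — does not hold.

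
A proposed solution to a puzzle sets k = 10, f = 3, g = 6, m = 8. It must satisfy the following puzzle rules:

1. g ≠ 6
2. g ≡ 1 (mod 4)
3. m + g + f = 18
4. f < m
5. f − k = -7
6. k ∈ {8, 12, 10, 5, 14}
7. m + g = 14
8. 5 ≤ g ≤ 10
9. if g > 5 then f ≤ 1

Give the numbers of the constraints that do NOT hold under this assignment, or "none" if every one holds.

Constraints 1, 2, 3, and 9 do not hold.

1. g = 6, but 6 is required to differ  ✗
2. 6 mod 4 = 2, not 1  ✗
3. m + g + f = 8 + 6 + 3 = 17, not 18  ✗
4. f = 3, m = 8; 3 < 8  ✓
5. f − k = 3 − 10 = -7  ✓
6. k = 10 is in {8, 12, 10, 5, 14}  ✓
7. m + g = 8 + 6 = 14  ✓
8. g = 6 lies in [5, 10]  ✓
9. g = 6 > 5, so we need f ≤ 1; but f = 3 > 1  ✗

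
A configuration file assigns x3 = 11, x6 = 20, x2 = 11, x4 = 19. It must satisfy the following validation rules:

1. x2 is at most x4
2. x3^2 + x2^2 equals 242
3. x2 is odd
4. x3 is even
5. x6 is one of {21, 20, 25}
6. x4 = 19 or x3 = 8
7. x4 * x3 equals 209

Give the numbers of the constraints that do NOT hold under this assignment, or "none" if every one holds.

The assignment fails constraint 4.

1. x2 = 11, x4 = 19; 11 ≤ 19 — holds.
2. x3^2 + x2^2 = 11^2 + 11^2 = 121 + 121 = 242 — holds.
3. x2 = 11 is odd — holds.
4. x3 = 11 is odd — fails.
5. x6 = 20 is in {21, 20, 25} — holds.
6. x4 = 19 = 19 (first disjunct) — holds.
7. x4 * x3 = 19 * 11 = 209 — holds.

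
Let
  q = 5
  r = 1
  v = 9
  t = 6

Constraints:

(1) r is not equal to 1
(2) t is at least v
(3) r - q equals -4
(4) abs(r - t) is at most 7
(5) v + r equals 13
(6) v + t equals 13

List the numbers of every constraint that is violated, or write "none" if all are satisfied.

(1) r = 1, but 1 is required to differ — violated.
(2) t = 6, v = 9; 6 < 9 (want ≥) — violated.
(3) r - q = 1 - 5 = -4 — OK.
(4) abs(1 - 6) = 5; 5 ≤ 7 — OK.
(5) v + r = 9 + 1 = 10, not 13 — violated.
(6) v + t = 9 + 6 = 15, not 13 — violated.

Violated: 1, 2, 5, 6.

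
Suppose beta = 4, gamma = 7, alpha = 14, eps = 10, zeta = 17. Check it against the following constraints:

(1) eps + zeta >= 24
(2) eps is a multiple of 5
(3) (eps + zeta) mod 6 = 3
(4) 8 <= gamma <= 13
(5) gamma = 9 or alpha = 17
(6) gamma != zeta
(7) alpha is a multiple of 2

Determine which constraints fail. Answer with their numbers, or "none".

(1) eps + zeta = 10 + 17 = 27; 27 ≥ 24  ✔
(2) 10 / 5 = 2, so 5 divides 10  ✔
(3) eps + zeta = 27; 27 mod 6 = 3  ✔
(4) gamma = 7 is outside [8, 13]  ✘
(5) gamma = 7 ≠ 9 and alpha = 14 ≠ 17; both disjuncts false  ✘
(6) gamma = 7, zeta = 17; distinct  ✔
(7) 14 / 2 = 7, so 2 divides 14  ✔

Constraints 4, 5 do not hold.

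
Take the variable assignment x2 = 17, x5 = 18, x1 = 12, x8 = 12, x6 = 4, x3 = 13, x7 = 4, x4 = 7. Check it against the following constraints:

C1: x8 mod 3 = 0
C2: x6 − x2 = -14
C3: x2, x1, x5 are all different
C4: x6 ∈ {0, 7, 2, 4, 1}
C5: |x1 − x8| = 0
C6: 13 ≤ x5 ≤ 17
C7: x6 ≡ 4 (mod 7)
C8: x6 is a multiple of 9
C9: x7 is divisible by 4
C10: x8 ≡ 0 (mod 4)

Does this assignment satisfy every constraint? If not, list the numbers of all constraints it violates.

Violated: 2, 6, and 8.

C1: 12 mod 3 = 0 — holds.
C2: x6 − x2 = 4 − 17 = -13, not -14 — does not hold.
C3: values 17, 12, 18 are pairwise distinct — holds.
C4: x6 = 4 is in {0, 7, 2, 4, 1} — holds.
C5: |12 − 12| = 0 — holds.
C6: x5 = 18 is outside [13, 17] — does not hold.
C7: 4 mod 7 = 4 — holds.
C8: 4 = 9×0 + 4, so 9 does not divide 4 — does not hold.
C9: 4 / 4 = 1, so 4 divides 4 — holds.
C10: 12 mod 4 = 0 — holds.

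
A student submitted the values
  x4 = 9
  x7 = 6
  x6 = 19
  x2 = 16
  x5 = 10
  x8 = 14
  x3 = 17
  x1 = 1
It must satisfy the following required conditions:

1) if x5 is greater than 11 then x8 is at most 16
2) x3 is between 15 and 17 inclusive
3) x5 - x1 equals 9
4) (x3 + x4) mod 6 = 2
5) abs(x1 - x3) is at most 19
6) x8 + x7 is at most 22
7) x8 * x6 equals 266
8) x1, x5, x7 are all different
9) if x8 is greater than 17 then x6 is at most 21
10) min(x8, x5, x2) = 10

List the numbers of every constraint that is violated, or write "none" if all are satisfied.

1) x5 = 10, not > 11; antecedent false, conditional vacuously true — satisfied.
2) x3 = 17 lies in [15, 17] — satisfied.
3) x5 - x1 = 10 - 1 = 9 — satisfied.
4) x3 + x4 = 26; 26 mod 6 = 2 — satisfied.
5) abs(1 - 17) = 16; 16 ≤ 19 — satisfied.
6) x8 + x7 = 14 + 6 = 20; 20 ≤ 22 — satisfied.
7) x8 * x6 = 14 * 19 = 266 — satisfied.
8) values 1, 10, 6 are pairwise distinct — satisfied.
9) x8 = 14, not > 17; antecedent false, conditional vacuously true — satisfied.
10) min(14, 10, 16) = 10 — satisfied.

The assignment satisfies every constraint.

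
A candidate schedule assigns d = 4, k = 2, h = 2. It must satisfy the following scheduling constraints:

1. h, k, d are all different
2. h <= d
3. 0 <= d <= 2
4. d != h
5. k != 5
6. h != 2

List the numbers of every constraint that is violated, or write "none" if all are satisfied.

1. h = k = 2, not all different  fails
2. h = 2, d = 4; 2 ≤ 4  holds
3. d = 4 is outside [0, 2]  fails
4. d = 4, h = 2; distinct  holds
5. k = 2, and 2 ≠ 5  holds
6. h = 2, but 2 is required to differ  fails

Violated: 1, 3, 6.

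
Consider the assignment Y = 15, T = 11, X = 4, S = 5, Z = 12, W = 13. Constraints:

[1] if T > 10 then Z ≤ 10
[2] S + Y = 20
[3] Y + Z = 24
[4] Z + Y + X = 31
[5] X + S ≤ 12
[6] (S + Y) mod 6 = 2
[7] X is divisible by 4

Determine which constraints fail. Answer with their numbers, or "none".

[1] T = 11 > 10, so we need Z ≤ 10; but Z = 12 > 10  fails
[2] S + Y = 5 + 15 = 20  holds
[3] Y + Z = 15 + 12 = 27, not 24  fails
[4] Z + Y + X = 12 + 15 + 4 = 31  holds
[5] X + S = 4 + 5 = 9; 9 ≤ 12  holds
[6] S + Y = 20; 20 mod 6 = 2  holds
[7] 4 / 4 = 1, so 4 divides 4  holds

No — constraints 1, 3 are not satisfied.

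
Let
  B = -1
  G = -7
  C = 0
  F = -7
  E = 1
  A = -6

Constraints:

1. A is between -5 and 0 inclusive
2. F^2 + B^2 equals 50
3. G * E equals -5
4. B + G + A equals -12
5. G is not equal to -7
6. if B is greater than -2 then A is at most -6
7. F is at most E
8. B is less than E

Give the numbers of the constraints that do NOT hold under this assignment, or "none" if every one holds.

1. A = -6 is outside [-5, 0] — violated.
2. F^2 + B^2 = (-7)^2 + (-1)^2 = 49 + 1 = 50 — satisfied.
3. G * E = -7 * 1 = -7, not -5 — violated.
4. B + G + A = -1 + (-7) + (-6) = -14, not -12 — violated.
5. G = -7, but -7 is required to differ — violated.
6. B = -1 > -2, so we need A ≤ -6; A = -6 ≤ -6 — satisfied.
7. F = -7, E = 1; -7 ≤ 1 — satisfied.
8. B = -1, E = 1; -1 < 1 — satisfied.

Constraints 1, 3, 4, 5 do not hold.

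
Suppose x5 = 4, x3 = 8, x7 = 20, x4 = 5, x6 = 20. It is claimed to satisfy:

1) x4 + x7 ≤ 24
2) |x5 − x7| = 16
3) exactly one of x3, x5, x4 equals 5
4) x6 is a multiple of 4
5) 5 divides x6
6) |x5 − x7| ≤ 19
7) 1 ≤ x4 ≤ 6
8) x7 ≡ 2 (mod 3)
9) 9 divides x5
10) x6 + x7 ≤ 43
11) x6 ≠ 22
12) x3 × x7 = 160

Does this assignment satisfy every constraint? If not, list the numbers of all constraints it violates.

1) x4 + x7 = 5 + 20 = 25; 25 > 24, bound 24 not met  ✗
2) |4 − 20| = 16  ✓
3) x3=8, x5=4, x4=5; 1 of them equals 5  ✓
4) 20 / 4 = 5, so 4 divides 20  ✓
5) 20 / 5 = 4, so 5 divides 20  ✓
6) |4 − 20| = 16; 16 ≤ 19  ✓
7) x4 = 5 lies in [1, 6]  ✓
8) 20 mod 3 = 2  ✓
9) 4 = 9×0 + 4, so 9 does not divide 4  ✗
10) x6 + x7 = 20 + 20 = 40; 40 ≤ 43  ✓
11) x6 = 20, and 20 ≠ 22  ✓
12) x3 × x7 = 8 × 20 = 160  ✓

Constraints 1 and 9 do not hold.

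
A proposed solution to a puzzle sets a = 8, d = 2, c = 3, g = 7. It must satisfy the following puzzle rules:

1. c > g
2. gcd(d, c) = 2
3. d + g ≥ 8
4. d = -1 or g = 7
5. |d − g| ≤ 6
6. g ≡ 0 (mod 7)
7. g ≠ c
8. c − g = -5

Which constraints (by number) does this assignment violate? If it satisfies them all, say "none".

1. c = 3, g = 7; 3 ≤ 7 (want >)  ✘
2. gcd(2, 3) = 1, not 2  ✘
3. d + g = 2 + 7 = 9; 9 ≥ 8  ✔
4. d = 2 ≠ -1, but g = 7 = 7 (second disjunct)  ✔
5. |2 − 7| = 5; 5 ≤ 6  ✔
6. 7 mod 7 = 0  ✔
7. g = 7, c = 3; distinct  ✔
8. c − g = 3 − 7 = -4, not -5  ✘

Constraints 1, 2, 8 do not hold.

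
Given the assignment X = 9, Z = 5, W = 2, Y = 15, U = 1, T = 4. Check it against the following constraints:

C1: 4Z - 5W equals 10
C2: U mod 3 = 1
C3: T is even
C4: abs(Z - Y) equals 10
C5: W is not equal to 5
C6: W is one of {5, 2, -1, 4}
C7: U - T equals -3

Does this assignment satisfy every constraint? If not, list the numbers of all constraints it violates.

C1: 4Z - 5W = 4(5) - 5(2) = 10  yes
C2: 1 mod 3 = 1  yes
C3: T = 4 is even  yes
C4: abs(5 - 15) = 10  yes
C5: W = 2, and 2 ≠ 5  yes
C6: W = 2 is in {5, 2, -1, 4}  yes
C7: U - T = 1 - 4 = -3  yes

None — every constraint holds.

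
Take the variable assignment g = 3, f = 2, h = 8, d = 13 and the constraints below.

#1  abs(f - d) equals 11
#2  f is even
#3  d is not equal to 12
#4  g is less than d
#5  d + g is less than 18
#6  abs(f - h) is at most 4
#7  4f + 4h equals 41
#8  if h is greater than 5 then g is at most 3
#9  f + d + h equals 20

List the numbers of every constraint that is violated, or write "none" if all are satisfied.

#1 abs(2 - 13) = 11 — holds.
#2 f = 2 is even — holds.
#3 d = 13, and 13 ≠ 12 — holds.
#4 g = 3, d = 13; 3 < 13 — holds.
#5 d + g = 13 + 3 = 16; 16 < 18 — holds.
#6 abs(2 - 8) = 6; 6 > 4, exceeds bound 4 — fails.
#7 4f + 4h = 4(2) + 4(8) = 40, not 41 — fails.
#8 h = 8 > 5, so we need g ≤ 3; g = 3 ≤ 3 — holds.
#9 f + d + h = 2 + 13 + 8 = 23, not 20 — fails.

Constraints 6, 7, 9 are violated.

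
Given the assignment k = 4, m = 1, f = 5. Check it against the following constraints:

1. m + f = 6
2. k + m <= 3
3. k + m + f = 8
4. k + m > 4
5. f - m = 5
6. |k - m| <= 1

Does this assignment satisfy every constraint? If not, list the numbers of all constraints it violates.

1. m + f = 1 + 5 = 6  OK
2. k + m = 4 + 1 = 5; 5 > 3, bound 3 not met  FAIL
3. k + m + f = 4 + 1 + 5 = 10, not 8  FAIL
4. k + m = 4 + 1 = 5; 5 > 4  OK
5. f - m = 5 - 1 = 4, not 5  FAIL
6. |4 - 1| = 3; 3 > 1, exceeds bound 1  FAIL

Constraints 2, 3, 5, and 6 do not hold.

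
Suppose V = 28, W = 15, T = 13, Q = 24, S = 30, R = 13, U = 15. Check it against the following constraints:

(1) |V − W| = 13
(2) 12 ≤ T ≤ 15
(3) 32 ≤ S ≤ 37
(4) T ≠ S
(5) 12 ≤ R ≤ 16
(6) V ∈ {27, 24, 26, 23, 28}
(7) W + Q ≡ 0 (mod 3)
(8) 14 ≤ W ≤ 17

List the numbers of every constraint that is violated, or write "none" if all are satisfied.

(1) |28 − 15| = 13  true
(2) T = 13 lies in [12, 15]  true
(3) S = 30 is outside [32, 37]  false
(4) T = 13, S = 30; distinct  true
(5) R = 13 lies in [12, 16]  true
(6) V = 28 is in {27, 24, 26, 23, 28}  true
(7) W + Q = 39; 39 mod 3 = 0  true
(8) W = 15 lies in [14, 17]  true

The assignment fails constraint 3.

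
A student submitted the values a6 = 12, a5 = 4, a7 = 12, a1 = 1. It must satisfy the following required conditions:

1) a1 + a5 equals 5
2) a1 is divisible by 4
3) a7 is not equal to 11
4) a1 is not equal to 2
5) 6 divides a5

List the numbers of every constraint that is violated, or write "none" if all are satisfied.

Constraints 2 and 5 do not hold.

1) a1 + a5 = 1 + 4 = 5  OK
2) 1 = 4*0 + 1, so 4 does not divide 1  FAIL
3) a7 = 12, and 12 ≠ 11  OK
4) a1 = 1, and 1 ≠ 2  OK
5) 4 = 6*0 + 4, so 6 does not divide 4  FAIL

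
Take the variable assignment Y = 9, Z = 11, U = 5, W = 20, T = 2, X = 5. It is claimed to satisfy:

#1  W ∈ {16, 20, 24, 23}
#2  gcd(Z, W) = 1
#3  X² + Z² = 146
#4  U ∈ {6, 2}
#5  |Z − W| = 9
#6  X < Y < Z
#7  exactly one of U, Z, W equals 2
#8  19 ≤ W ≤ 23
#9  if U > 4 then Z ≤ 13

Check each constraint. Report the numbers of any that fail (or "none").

Constraints 4, 7 do not hold.

#1 W = 20 is in {16, 20, 24, 23} — OK.
#2 gcd(11, 20) = 1 — OK.
#3 X² + Z² = 5² + 11² = 25 + 121 = 146 — OK.
#4 U = 5 is not in {6, 2} — violated.
#5 |11 − 20| = 9 — OK.
#6 values 5 < 9 < 11 — OK.
#7 U=5, Z=11, W=20; 0 of them equal 2, not exactly one — violated.
#8 W = 20 lies in [19, 23] — OK.
#9 U = 5 > 4, so we need Z ≤ 13; Z = 11 ≤ 13 — OK.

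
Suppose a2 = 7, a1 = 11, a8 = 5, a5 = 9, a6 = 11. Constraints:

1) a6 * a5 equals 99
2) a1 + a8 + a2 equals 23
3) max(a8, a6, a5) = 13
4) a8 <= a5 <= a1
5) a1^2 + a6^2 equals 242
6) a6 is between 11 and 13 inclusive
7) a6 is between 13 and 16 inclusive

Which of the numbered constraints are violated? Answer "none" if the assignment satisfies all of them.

1) a6 * a5 = 11 * 9 = 99 — satisfied.
2) a1 + a8 + a2 = 11 + 5 + 7 = 23 — satisfied.
3) max(5, 11, 9) = 11, not 13 — violated.
4) values 5 <= 9 <= 11 — satisfied.
5) a1^2 + a6^2 = 11^2 + 11^2 = 121 + 121 = 242 — satisfied.
6) a6 = 11 lies in [11, 13] — satisfied.
7) a6 = 11 is outside [13, 16] — violated.

The assignment fails constraints 3, 7.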